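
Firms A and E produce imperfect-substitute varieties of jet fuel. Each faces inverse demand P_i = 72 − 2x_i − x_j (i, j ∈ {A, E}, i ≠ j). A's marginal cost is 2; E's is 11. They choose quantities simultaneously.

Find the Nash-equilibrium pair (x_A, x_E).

14.6, 11.6

Firm A's profit: π = x_A(72 − 2x_A − x_E) − 2x_A.
∂π/∂x_A = 70 − 4x_A − x_E = 0 ⇒ x_A = 17.5 − 0.25x_E.
Similarly x_E = 15.25 − 0.25x_A.
Substituting the second reaction function into the first: x_A = 17.5 − 0.25(15.25 − 0.25x_A), which gives 0.9375x_A = 13.6875 ⇒ x_A = 14.6.
Then x_E = 15.25 − 0.25·14.6 = 11.6.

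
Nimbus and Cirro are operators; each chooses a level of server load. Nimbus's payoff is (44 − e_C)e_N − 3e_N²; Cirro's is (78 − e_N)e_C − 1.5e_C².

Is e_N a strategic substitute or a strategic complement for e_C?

Expanding Nimbus's payoff: 44e_N − e_Ce_N − 3e_N².
∂π/∂e_N = 44 − e_C − 6e_N = 0, so e_N = 22/3 − (1/6)e_C.
The best-response slope de_N/de_C = −1/6 < 0: the reaction function is downward-sloping, so the choices are strategic substitutes.

strategic substitutes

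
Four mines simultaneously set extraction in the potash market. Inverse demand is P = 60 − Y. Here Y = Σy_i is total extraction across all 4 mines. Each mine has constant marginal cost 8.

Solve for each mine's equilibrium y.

A representative mine's profit is π_i = y_i(60 − Y) − 8y_i, with Y = y_i + Σ_{j≠i} y_j.
First-order condition: 52 − 2y_i − Σ_{j≠i} y_j = 0.
With identical mines, set every y_j = y: then 52 − 2y − 3y = 0, i.e. y = 52/5 = 10.4.

10.4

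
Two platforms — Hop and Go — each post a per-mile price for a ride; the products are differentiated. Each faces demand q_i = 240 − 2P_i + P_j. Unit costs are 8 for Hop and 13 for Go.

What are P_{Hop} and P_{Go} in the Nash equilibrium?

86, 88

Hop's profit: π = (P_{Hop} − 8)(240 − 2P_{Hop} + P_{Go}).
∂π/∂P_{Hop} = 256 − 4P_{Hop} + P_{Go} = 0 ⇒ P_{Hop} = 64 + 0.25P_{Go}.
Similarly P_{Go} = 66.5 + 0.25P_{Hop}.
Substituting the second reaction function into the first: P_{Hop} = 64 + 0.25(66.5 + 0.25P_{Hop}), which gives 0.9375P_{Hop} = 80.625 ⇒ P_{Hop} = 86.
Then P_{Go} = 66.5 + 0.25·86 = 88.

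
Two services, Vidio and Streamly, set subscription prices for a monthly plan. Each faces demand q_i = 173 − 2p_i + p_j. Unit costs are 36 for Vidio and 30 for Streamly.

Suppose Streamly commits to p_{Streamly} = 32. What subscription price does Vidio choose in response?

Vidio's profit: π = (p_{Vidio} − 36)(173 − 2p_{Vidio} + p_{Streamly}).
∂π/∂p_{Vidio} = 245 − 4p_{Vidio} + p_{Streamly} = 0 ⇒ p_{Vidio} = 61.25 + 0.25p_{Streamly}.
At p_{Streamly} = 32: p_{Vidio} = 61.25 + 0.25·32 = 69.25.

69.25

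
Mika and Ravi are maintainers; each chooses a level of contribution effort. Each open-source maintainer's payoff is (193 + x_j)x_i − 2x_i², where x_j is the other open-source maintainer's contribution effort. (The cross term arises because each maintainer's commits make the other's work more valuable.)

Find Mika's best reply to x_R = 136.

Mika's payoff is (193 + x_R)x_M − 2x_M².
∂π/∂x_M = 193 + x_R − 4x_M = 0, so x_M = 48.25 + 0.25x_R.
At x_R = 136: x_M = 48.25 + 0.25·136 = 82.25.

82.25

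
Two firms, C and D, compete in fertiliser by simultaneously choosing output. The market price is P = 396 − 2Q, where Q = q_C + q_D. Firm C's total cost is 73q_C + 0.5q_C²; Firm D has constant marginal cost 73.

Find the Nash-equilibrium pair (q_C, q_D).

40.375, 60.5625

Firm C's profit: π = q_C(396 − 2(q_C + q_D)) − 73q_C − 0.5q_C².
∂π/∂q_C = 323 − 5q_C − 2q_D = 0, so q_C = 64.6 − 0.4q_D.
For D: ∂π/∂q_D = 323 − 4q_D − 2q_C = 0 ⇒ q_D = 80.75 − 0.5q_C.
Solving the two reaction functions simultaneously: (1 − (−0.4)(−0.5))q_C = 64.6 − 0.4·80.75, so 0.8q_C = 32.3 and q_C = 40.375.
Then q_D = 80.75 − 0.5·40.375 = 60.5625.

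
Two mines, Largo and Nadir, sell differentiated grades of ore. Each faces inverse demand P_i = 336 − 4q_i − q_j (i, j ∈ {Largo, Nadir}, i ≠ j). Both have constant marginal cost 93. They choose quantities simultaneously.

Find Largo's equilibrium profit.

Mine Largo's profit: π = q_{Largo}(336 − 4q_{Largo} − q_{Nadir}) − 93q_{Largo}.
∂π/∂q_{Largo} = 243 − 8q_{Largo} − q_{Nadir} = 0 ⇒ q_{Largo} = 30.375 − 0.125q_{Nadir}.
By symmetry q_{Nadir} = q_{Largo}; substituting into the reaction function, 1.125q_{Largo} = 30.375 and q_{Largo} = 27.
P_{Largo} = 336 − 4·27 − 27 = 201.
Profit = (201 − 93)·27 = 2916.

2916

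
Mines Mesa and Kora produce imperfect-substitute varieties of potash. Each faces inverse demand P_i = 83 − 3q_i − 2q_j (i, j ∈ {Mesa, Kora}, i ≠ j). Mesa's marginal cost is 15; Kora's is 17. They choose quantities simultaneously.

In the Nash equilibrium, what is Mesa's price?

Mine Mesa's profit: π = q_{Mesa}(83 − 3q_{Mesa} − 2q_{Kora}) − 15q_{Mesa}.
∂π/∂q_{Mesa} = 68 − 6q_{Mesa} − 2q_{Kora} = 0 ⇒ q_{Mesa} = 34/3 − (1/3)q_{Kora}.
Similarly q_{Kora} = 11 − (1/3)q_{Mesa}.
Solving the two reaction functions simultaneously: (1 − (−1/3)(−1/3))q_{Mesa} = 34/3 − (1/3)·11, so (8/9)q_{Mesa} = 23/3 and q_{Mesa} = 8.625.
Then q_{Kora} = 11 − (1/3)·8.625 = 8.125.
P_{Mesa} = 83 − 3·8.625 − 2·8.125 = 40.875.

40.875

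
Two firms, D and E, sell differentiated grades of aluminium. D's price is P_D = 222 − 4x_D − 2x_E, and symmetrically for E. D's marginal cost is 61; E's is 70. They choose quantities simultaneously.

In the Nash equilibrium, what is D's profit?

1075.84

Firm D's profit: π = x_D(222 − 4x_D − 2x_E) − 61x_D.
∂π/∂x_D = 161 − 8x_D − 2x_E = 0 ⇒ x_D = 20.125 − 0.25x_E.
Similarly x_E = 19 − 0.25x_D.
Solving the two reaction functions simultaneously: (1 − (−0.25)(−0.25))x_D = 20.125 − 0.25·19, so 0.9375x_D = 15.375 and x_D = 16.4.
Then x_E = 19 − 0.25·16.4 = 14.9.
P_D = 222 − 4·16.4 − 2·14.9 = 126.6.
Profit = (126.6 − 61)·16.4 = 1075.84.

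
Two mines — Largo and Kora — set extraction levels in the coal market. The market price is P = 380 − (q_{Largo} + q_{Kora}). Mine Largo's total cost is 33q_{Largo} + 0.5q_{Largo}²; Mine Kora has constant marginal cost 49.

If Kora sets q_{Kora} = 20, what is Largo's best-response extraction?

Mine Largo's profit: π = q_{Largo}(380 − (q_{Largo} + q_{Kora})) − 33q_{Largo} − 0.5q_{Largo}².
∂π/∂q_{Largo} = 347 − 3q_{Largo} − q_{Kora} = 0, so q_{Largo} = 347/3 − (1/3)q_{Kora}.
At q_{Kora} = 20: q_{Largo} = 347/3 − (1/3)·20 = 109.

109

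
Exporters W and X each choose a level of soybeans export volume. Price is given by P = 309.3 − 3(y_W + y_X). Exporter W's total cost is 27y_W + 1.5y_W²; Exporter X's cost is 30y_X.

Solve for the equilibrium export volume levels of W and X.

19.02, 37.04

Exporter W's profit: π = y_W(309.3 − 3(y_W + y_X)) − 27y_W − 1.5y_W².
∂π/∂y_W = 282.3 − 9y_W − 3y_X = 0, so y_W = 941/30 − (1/3)y_X.
For X: ∂π/∂y_X = 279.3 − 6y_X − 3y_W = 0 ⇒ y_X = 46.55 − 0.5y_W.
Plugging y_X into W's best response: y_W = 941/30 − (1/3)(46.55 − 0.5y_W) ⇒ (5/6)y_W = 15.85, so y_W = 19.02.
Then y_X = 46.55 − 0.5·19.02 = 37.04.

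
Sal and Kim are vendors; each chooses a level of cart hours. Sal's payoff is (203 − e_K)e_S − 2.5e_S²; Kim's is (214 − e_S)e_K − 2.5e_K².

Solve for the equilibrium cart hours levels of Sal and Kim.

Expanding Sal's payoff: 203e_S − e_Ke_S − 2.5e_S².
∂π/∂e_S = 203 − e_K − 5e_S = 0, so e_S = 40.6 − 0.2e_K.
Likewise for Kim: e_K = 42.8 − 0.2e_S.
Substituting the second reaction function into the first: e_S = 40.6 − 0.2(42.8 − 0.2e_S), which gives 0.96e_S = 32.04 ⇒ e_S = 33.375.
Then e_K = 42.8 − 0.2·33.375 = 36.125.

33.375, 36.125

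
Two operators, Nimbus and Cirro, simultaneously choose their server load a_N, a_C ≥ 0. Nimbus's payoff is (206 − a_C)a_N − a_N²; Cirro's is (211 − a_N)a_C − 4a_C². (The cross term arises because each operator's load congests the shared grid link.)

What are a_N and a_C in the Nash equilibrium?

95.8, 14.4

Expanding Nimbus's payoff: 206a_N − a_Ca_N − a_N².
∂π/∂a_N = 206 − a_C − 2a_N = 0, so a_N = 103 − 0.5a_C.
Likewise for Cirro: a_C = 26.375 − 0.125a_N.
Solving the two reaction functions simultaneously: (1 − (−0.5)(−0.125))a_N = 103 − 0.5·26.375, so 0.9375a_N = 89.8125 and a_N = 95.8.
Then a_C = 26.375 − 0.125·95.8 = 14.4.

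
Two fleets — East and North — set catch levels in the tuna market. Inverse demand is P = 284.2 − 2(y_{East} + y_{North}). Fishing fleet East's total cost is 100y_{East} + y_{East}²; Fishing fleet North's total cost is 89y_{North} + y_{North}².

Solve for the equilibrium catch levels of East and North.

Fishing fleet East's profit: π = y_{East}(284.2 − 2(y_{East} + y_{North})) − 100y_{East} − y_{East}².
∂π/∂y_{East} = 184.2 − 6y_{East} − 2y_{North} = 0, so y_{East} = 30.7 − (1/3)y_{North}.
By the same steps for North: y_{North} = 488/15 − (1/3)y_{East}.
Plugging y_{North} into East's best response: y_{East} = 30.7 − (1/3)(488/15 − (1/3)y_{East}) ⇒ (8/9)y_{East} = 1787/90, so y_{East} = 22.3375.
Then y_{North} = 488/15 − (1/3)·22.3375 = 25.0875.

22.3375, 25.0875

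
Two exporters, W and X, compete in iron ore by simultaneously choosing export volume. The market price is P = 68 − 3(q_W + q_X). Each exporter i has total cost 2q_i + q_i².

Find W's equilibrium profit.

Exporter W's profit: π = q_W(68 − 3(q_W + q_X)) − 2q_W − q_W².
∂π/∂q_W = 66 − 8q_W − 3q_X = 0, so q_W = 8.25 − 0.375q_X.
Setting q_W = q_X in the reaction function: q_W = 8.25 − 0.375q_W, so q_W = 8.25 / 1.375 = 6.
Price P = 68 − 3·12 = 32.
W's profit: (32 − 2)·6 − (6)² = 144.

144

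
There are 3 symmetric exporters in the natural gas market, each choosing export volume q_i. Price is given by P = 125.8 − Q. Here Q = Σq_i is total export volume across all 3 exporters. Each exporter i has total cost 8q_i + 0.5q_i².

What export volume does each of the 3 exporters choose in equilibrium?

A representative exporter's profit is π_i = q_i(125.8 − Q) − 8q_i − 0.5q_i², with Q = q_i + Σ_{j≠i} q_j.
First-order condition: 117.8 − 3q_i − Σ_{j≠i} q_j = 0.
With identical exporters, set every q_j = q: then 117.8 − 3q − 2q = 0, i.e. q = 117.8/5 = 23.56.

23.56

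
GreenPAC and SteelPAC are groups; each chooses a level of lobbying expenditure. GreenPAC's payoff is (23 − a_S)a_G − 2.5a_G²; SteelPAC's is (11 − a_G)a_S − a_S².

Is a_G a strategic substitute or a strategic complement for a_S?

strategic substitutes

Expanding GreenPAC's payoff: 23a_G − a_Sa_G − 2.5a_G².
∂π/∂a_G = 23 − a_S − 5a_G = 0, so a_G = 4.6 − 0.2a_S.
The best-response slope da_G/da_S = −0.2 < 0: the reaction function is downward-sloping, so the choices are strategic substitutes.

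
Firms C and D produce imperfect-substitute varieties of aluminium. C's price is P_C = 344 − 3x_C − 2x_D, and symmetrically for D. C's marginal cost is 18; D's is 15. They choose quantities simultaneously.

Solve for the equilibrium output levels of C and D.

40.5625, 41.3125

Firm C's profit: π = x_C(344 − 3x_C − 2x_D) − 18x_C.
∂π/∂x_C = 326 − 6x_C − 2x_D = 0 ⇒ x_C = 163/3 − (1/3)x_D.
Similarly x_D = 329/6 − (1/3)x_C.
Solving the two reaction functions simultaneously: (1 − (−1/3)(−1/3))x_C = 163/3 − (1/3)·(329/6), so (8/9)x_C = 649/18 and x_C = 40.5625.
Then x_D = 329/6 − (1/3)·40.5625 = 41.3125.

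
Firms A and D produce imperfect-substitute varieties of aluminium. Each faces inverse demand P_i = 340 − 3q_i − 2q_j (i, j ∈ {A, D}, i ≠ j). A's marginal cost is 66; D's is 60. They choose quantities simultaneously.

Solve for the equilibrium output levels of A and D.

33.875, 35.375

Firm A's profit: π = q_A(340 − 3q_A − 2q_D) − 66q_A.
∂π/∂q_A = 274 − 6q_A − 2q_D = 0 ⇒ q_A = 137/3 − (1/3)q_D.
Similarly q_D = 140/3 − (1/3)q_A.
Plugging q_D into A's best response: q_A = 137/3 − (1/3)(140/3 − (1/3)q_A) ⇒ (8/9)q_A = 271/9, so q_A = 33.875.
Then q_D = 140/3 − (1/3)·33.875 = 35.375.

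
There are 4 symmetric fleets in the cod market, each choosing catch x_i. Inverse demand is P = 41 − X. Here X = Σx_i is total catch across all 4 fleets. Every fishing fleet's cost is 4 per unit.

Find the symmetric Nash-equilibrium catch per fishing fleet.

7.4

A representative fishing fleet's profit is π_i = x_i(41 − X) − 4x_i, with X = x_i + Σ_{j≠i} x_j.
First-order condition: 37 − 2x_i − Σ_{j≠i} x_j = 0.
Imposing symmetry (x_j = x for all j) turns Σ_{j≠i} x_j into 3x, so 37 = 5x and x = 7.4.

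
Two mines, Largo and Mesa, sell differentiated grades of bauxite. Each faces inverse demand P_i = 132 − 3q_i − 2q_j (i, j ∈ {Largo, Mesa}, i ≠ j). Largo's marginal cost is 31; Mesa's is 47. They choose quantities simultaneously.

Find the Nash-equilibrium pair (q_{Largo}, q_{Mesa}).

Mine Largo's profit: π = q_{Largo}(132 − 3q_{Largo} − 2q_{Mesa}) − 31q_{Largo}.
∂π/∂q_{Largo} = 101 − 6q_{Largo} − 2q_{Mesa} = 0 ⇒ q_{Largo} = 101/6 − (1/3)q_{Mesa}.
Similarly q_{Mesa} = 85/6 − (1/3)q_{Largo}.
Substituting the second reaction function into the first: q_{Largo} = 101/6 − (1/3)(85/6 − (1/3)q_{Largo}), which gives (8/9)q_{Largo} = 109/9 ⇒ q_{Largo} = 13.625.
Then q_{Mesa} = 85/6 − (1/3)·13.625 = 9.625.

13.625, 9.625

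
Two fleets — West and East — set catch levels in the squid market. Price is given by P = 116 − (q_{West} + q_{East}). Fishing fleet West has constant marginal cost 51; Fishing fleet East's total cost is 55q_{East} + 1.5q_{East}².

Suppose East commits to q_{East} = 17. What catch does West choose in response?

24

Fishing fleet West's profit: π = q_{West}(116 − (q_{West} + q_{East})) − 51q_{West}.
∂π/∂q_{West} = 65 − 2q_{West} − q_{East} = 0, so q_{West} = 32.5 − 0.5q_{East}.
At q_{East} = 17: q_{West} = 32.5 − 0.5·17 = 24.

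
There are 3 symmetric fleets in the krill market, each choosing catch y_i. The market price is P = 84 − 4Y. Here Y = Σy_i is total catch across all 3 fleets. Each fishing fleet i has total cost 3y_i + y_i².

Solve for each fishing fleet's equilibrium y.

A representative fishing fleet's profit is π_i = y_i(84 − 4Y) − 3y_i − y_i², with Y = y_i + Σ_{j≠i} y_j.
First-order condition: 81 − 10y_i − 4Σ_{j≠i} y_j = 0.
Imposing symmetry (y_j = y for all j) turns Σ_{j≠i} y_j into 2y, so 81 = 18y and y = 4.5.

4.5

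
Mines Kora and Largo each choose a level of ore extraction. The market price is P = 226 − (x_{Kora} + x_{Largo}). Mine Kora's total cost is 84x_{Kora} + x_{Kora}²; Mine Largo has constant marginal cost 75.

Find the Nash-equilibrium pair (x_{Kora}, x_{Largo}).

Mine Kora's profit: π = x_{Kora}(226 − (x_{Kora} + x_{Largo})) − 84x_{Kora} − x_{Kora}².
∂π/∂x_{Kora} = 142 − 4x_{Kora} − x_{Largo} = 0, so x_{Kora} = 35.5 − 0.25x_{Largo}.
For Largo: ∂π/∂x_{Largo} = 151 − 2x_{Largo} − x_{Kora} = 0 ⇒ x_{Largo} = 75.5 − 0.5x_{Kora}.
Substituting the second reaction function into the first: x_{Kora} = 35.5 − 0.25(75.5 − 0.5x_{Kora}), which gives 0.875x_{Kora} = 16.625 ⇒ x_{Kora} = 19.
Then x_{Largo} = 75.5 − 0.5·19 = 66.

19, 66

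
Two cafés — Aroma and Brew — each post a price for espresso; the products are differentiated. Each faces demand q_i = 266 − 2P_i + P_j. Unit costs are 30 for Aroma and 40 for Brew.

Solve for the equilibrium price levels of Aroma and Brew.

110, 114

Aroma's profit: π = (P_{Aroma} − 30)(266 − 2P_{Aroma} + P_{Brew}).
∂π/∂P_{Aroma} = 326 − 4P_{Aroma} + P_{Brew} = 0 ⇒ P_{Aroma} = 81.5 + 0.25P_{Brew}.
Similarly P_{Brew} = 86.5 + 0.25P_{Aroma}.
Plugging P_{Brew} into Aroma's best response: P_{Aroma} = 81.5 + 0.25(86.5 + 0.25P_{Aroma}) ⇒ 0.9375P_{Aroma} = 103.125, so P_{Aroma} = 110.
Then P_{Brew} = 86.5 + 0.25·110 = 114.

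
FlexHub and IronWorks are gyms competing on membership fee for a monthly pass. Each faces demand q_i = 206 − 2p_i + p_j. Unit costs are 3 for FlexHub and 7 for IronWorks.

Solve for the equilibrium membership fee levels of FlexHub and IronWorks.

71.2, 72.8

FlexHub's profit: π = (p_{FlexHub} − 3)(206 − 2p_{FlexHub} + p_{IronWorks}).
∂π/∂p_{FlexHub} = 212 − 4p_{FlexHub} + p_{IronWorks} = 0 ⇒ p_{FlexHub} = 53 + 0.25p_{IronWorks}.
Similarly p_{IronWorks} = 55 + 0.25p_{FlexHub}.
Plugging p_{IronWorks} into FlexHub's best response: p_{FlexHub} = 53 + 0.25(55 + 0.25p_{FlexHub}) ⇒ 0.9375p_{FlexHub} = 66.75, so p_{FlexHub} = 71.2.
Then p_{IronWorks} = 55 + 0.25·71.2 = 72.8.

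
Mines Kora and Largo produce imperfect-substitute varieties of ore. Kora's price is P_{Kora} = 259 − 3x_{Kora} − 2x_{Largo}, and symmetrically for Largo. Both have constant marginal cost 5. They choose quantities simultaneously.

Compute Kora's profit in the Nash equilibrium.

Mine Kora's profit: π = x_{Kora}(259 − 3x_{Kora} − 2x_{Largo}) − 5x_{Kora}.
∂π/∂x_{Kora} = 254 − 6x_{Kora} − 2x_{Largo} = 0 ⇒ x_{Kora} = 127/3 − (1/3)x_{Largo}.
By symmetry x_{Largo} = x_{Kora}; substituting into the reaction function, (4/3)x_{Kora} = 127/3 and x_{Kora} = 31.75.
P_{Kora} = 259 − 3·31.75 − 2·31.75 = 100.25.
Profit = (100.25 − 5)·31.75 = 3024.1875.

3024.1875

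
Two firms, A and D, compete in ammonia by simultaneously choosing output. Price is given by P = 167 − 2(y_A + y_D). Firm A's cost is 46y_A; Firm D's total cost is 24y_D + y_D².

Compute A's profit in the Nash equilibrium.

968

Firm A's profit: π = y_A(167 − 2(y_A + y_D)) − 46y_A.
∂π/∂y_A = 121 − 4y_A − 2y_D = 0, so y_A = 30.25 − 0.5y_D.
For D: ∂π/∂y_D = 143 − 6y_D − 2y_A = 0 ⇒ y_D = 143/6 − (1/3)y_A.
Substituting the second reaction function into the first: y_A = 30.25 − 0.5(143/6 − (1/3)y_A), which gives (5/6)y_A = 55/3 ⇒ y_A = 22.
Then y_D = 143/6 − (1/3)·22 = 16.5.
Price P = 167 − 2·38.5 = 90.
A's profit: (90 − 46)·22 = 968.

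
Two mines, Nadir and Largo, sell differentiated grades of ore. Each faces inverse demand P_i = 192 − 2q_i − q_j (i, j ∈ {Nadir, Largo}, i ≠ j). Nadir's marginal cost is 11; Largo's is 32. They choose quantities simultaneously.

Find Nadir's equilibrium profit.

Mine Nadir's profit: π = q_{Nadir}(192 − 2q_{Nadir} − q_{Largo}) − 11q_{Nadir}.
∂π/∂q_{Nadir} = 181 − 4q_{Nadir} − q_{Largo} = 0 ⇒ q_{Nadir} = 45.25 − 0.25q_{Largo}.
Similarly q_{Largo} = 40 − 0.25q_{Nadir}.
Plugging q_{Largo} into Nadir's best response: q_{Nadir} = 45.25 − 0.25(40 − 0.25q_{Nadir}) ⇒ 0.9375q_{Nadir} = 35.25, so q_{Nadir} = 37.6.
Then q_{Largo} = 40 − 0.25·37.6 = 30.6.
P_{Nadir} = 192 − 2·37.6 − 30.6 = 86.2.
Profit = (86.2 − 11)·37.6 = 2827.52.

2827.52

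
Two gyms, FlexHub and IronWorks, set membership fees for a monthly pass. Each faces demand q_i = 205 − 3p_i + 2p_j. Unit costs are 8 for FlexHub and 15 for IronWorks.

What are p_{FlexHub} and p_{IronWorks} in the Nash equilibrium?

58.5625, 61.1875

FlexHub's profit: π = (p_{FlexHub} − 8)(205 − 3p_{FlexHub} + 2p_{IronWorks}).
∂π/∂p_{FlexHub} = 229 − 6p_{FlexHub} + 2p_{IronWorks} = 0 ⇒ p_{FlexHub} = 229/6 + (1/3)p_{IronWorks}.
Similarly p_{IronWorks} = 125/3 + (1/3)p_{FlexHub}.
Solving the two reaction functions simultaneously: (1 − (1/3)(1/3))p_{FlexHub} = 229/6 + (1/3)·(125/3), so (8/9)p_{FlexHub} = 937/18 and p_{FlexHub} = 58.5625.
Then p_{IronWorks} = 125/3 + (1/3)·58.5625 = 61.1875.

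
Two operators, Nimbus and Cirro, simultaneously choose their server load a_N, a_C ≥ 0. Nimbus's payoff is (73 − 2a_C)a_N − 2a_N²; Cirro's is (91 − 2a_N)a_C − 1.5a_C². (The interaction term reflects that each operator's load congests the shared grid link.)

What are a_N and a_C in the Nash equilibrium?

4.625, 27.25

Expanding Nimbus's payoff: 73a_N − 2a_Ca_N − 2a_N².
∂π/∂a_N = 73 − 2a_C − 4a_N = 0, so a_N = 18.25 − 0.5a_C.
Likewise for Cirro: a_C = 91/3 − (2/3)a_N.
Solving the two reaction functions simultaneously: (1 − (−0.5)(−2/3))a_N = 18.25 − 0.5·(91/3), so (2/3)a_N = 37/12 and a_N = 4.625.
Then a_C = 91/3 − (2/3)·4.625 = 27.25.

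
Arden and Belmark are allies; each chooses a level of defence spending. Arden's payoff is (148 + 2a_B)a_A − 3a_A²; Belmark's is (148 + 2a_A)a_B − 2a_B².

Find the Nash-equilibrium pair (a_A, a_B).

Expanding Arden's payoff: 148a_A + 2a_Ba_A − 3a_A².
∂π/∂a_A = 148 + 2a_B − 6a_A = 0, so a_A = 74/3 + (1/3)a_B.
Likewise for Belmark: a_B = 37 + 0.5a_A.
Plugging a_B into Arden's best response: a_A = 74/3 + (1/3)(37 + 0.5a_A) ⇒ (5/6)a_A = 37, so a_A = 44.4.
Then a_B = 37 + 0.5·44.4 = 59.2.

44.4, 59.2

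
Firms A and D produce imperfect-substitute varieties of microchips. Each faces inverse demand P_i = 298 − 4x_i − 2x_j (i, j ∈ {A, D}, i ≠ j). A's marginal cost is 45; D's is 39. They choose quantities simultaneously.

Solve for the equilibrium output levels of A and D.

Firm A's profit: π = x_A(298 − 4x_A − 2x_D) − 45x_A.
∂π/∂x_A = 253 − 8x_A − 2x_D = 0 ⇒ x_A = 31.625 − 0.25x_D.
Similarly x_D = 32.375 − 0.25x_A.
Plugging x_D into A's best response: x_A = 31.625 − 0.25(32.375 − 0.25x_A) ⇒ 0.9375x_A = 753/32, so x_A = 25.1.
Then x_D = 32.375 − 0.25·25.1 = 26.1.

25.1, 26.1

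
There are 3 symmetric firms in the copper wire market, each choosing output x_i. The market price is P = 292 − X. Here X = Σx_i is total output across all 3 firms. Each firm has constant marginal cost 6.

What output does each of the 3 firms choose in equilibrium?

71.5

A representative firm's profit is π_i = x_i(292 − X) − 6x_i, with X = x_i + Σ_{j≠i} x_j.
First-order condition: 286 − 2x_i − Σ_{j≠i} x_j = 0.
In a symmetric equilibrium every firm chooses the same x, so Σ_{j≠i} x_j = 2x. The condition becomes 286 − 4x = 0, giving x = 286/4 = 71.5.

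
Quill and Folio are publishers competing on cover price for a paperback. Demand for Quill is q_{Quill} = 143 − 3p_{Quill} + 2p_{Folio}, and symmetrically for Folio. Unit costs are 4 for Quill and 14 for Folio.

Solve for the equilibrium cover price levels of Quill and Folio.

Quill's profit: π = (p_{Quill} − 4)(143 − 3p_{Quill} + 2p_{Folio}).
∂π/∂p_{Quill} = 155 − 6p_{Quill} + 2p_{Folio} = 0 ⇒ p_{Quill} = 155/6 + (1/3)p_{Folio}.
Similarly p_{Folio} = 185/6 + (1/3)p_{Quill}.
Solving the two reaction functions simultaneously: (1 − (1/3)(1/3))p_{Quill} = 155/6 + (1/3)·(185/6), so (8/9)p_{Quill} = 325/9 and p_{Quill} = 40.625.
Then p_{Folio} = 185/6 + (1/3)·40.625 = 44.375.

40.625, 44.375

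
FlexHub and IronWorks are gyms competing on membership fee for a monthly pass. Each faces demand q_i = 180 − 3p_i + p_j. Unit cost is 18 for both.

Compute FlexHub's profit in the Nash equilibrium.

2488.32

FlexHub's profit: π = (p_{FlexHub} − 18)(180 − 3p_{FlexHub} + p_{IronWorks}).
∂π/∂p_{FlexHub} = 234 − 6p_{FlexHub} + p_{IronWorks} = 0 ⇒ p_{FlexHub} = 39 + (1/6)p_{IronWorks}.
Setting p_{FlexHub} = p_{IronWorks} in the reaction function: p_{FlexHub} = 39 + (1/6)p_{FlexHub}, so p_{FlexHub} = 39 / (5/6) = 46.8.
q_{FlexHub} = 180 − 3·46.8 + 46.8 = 86.4.
Profit = (46.8 − 18)·86.4 = 2488.32.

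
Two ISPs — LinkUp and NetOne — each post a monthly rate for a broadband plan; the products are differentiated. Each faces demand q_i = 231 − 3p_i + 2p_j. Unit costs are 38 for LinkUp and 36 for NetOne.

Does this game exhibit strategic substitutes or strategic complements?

LinkUp's profit: π = (p_{LinkUp} − 38)(231 − 3p_{LinkUp} + 2p_{NetOne}).
∂π/∂p_{LinkUp} = 345 − 6p_{LinkUp} + 2p_{NetOne} = 0 ⇒ p_{LinkUp} = 57.5 + (1/3)p_{NetOne}.
The best-response slope dp_{LinkUp}/dp_{NetOne} = 1/3 > 0: the reaction function is upward-sloping, so the choices are strategic complements.

strategic complements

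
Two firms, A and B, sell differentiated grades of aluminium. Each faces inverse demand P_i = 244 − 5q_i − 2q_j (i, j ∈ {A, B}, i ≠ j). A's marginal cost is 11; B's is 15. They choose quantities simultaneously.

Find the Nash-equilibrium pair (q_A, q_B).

19.5, 19

Firm A's profit: π = q_A(244 − 5q_A − 2q_B) − 11q_A.
∂π/∂q_A = 233 − 10q_A − 2q_B = 0 ⇒ q_A = 23.3 − 0.2q_B.
Similarly q_B = 22.9 − 0.2q_A.
Substituting the second reaction function into the first: q_A = 23.3 − 0.2(22.9 − 0.2q_A), which gives 0.96q_A = 18.72 ⇒ q_A = 19.5.
Then q_B = 22.9 − 0.2·19.5 = 19.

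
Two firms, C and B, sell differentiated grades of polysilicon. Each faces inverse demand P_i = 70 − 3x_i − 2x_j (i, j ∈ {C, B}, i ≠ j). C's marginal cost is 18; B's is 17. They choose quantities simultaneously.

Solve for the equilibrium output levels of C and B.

6.4375, 6.6875

Firm C's profit: π = x_C(70 − 3x_C − 2x_B) − 18x_C.
∂π/∂x_C = 52 − 6x_C − 2x_B = 0 ⇒ x_C = 26/3 − (1/3)x_B.
Similarly x_B = 53/6 − (1/3)x_C.
Plugging x_B into C's best response: x_C = 26/3 − (1/3)(53/6 − (1/3)x_C) ⇒ (8/9)x_C = 103/18, so x_C = 6.4375.
Then x_B = 53/6 − (1/3)·6.4375 = 6.6875.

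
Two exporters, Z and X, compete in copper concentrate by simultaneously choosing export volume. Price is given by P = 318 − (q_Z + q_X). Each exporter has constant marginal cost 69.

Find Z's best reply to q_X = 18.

Exporter Z's profit: π = q_Z(318 − (q_Z + q_X)) − 69q_Z.
∂π/∂q_Z = 249 − 2q_Z − q_X = 0, so q_Z = 124.5 − 0.5q_X.
At q_X = 18: q_Z = 124.5 − 0.5·18 = 115.5.

115.5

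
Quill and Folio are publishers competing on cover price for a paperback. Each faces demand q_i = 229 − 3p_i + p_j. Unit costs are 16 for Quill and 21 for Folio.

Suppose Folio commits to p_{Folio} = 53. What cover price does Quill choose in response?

Quill's profit: π = (p_{Quill} − 16)(229 − 3p_{Quill} + p_{Folio}).
∂π/∂p_{Quill} = 277 − 6p_{Quill} + p_{Folio} = 0 ⇒ p_{Quill} = 277/6 + (1/6)p_{Folio}.
At p_{Folio} = 53: p_{Quill} = 277/6 + (1/6)·53 = 55.

55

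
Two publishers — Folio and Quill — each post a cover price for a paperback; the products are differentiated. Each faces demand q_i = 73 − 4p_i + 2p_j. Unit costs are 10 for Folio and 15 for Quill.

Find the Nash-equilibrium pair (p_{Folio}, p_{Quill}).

Folio's profit: π = (p_{Folio} − 10)(73 − 4p_{Folio} + 2p_{Quill}).
∂π/∂p_{Folio} = 113 − 8p_{Folio} + 2p_{Quill} = 0 ⇒ p_{Folio} = 14.125 + 0.25p_{Quill}.
Similarly p_{Quill} = 16.625 + 0.25p_{Folio}.
Solving the two reaction functions simultaneously: (1 − (0.25)(0.25))p_{Folio} = 14.125 + 0.25·16.625, so 0.9375p_{Folio} = 585/32 and p_{Folio} = 19.5.
Then p_{Quill} = 16.625 + 0.25·19.5 = 21.5.

19.5, 21.5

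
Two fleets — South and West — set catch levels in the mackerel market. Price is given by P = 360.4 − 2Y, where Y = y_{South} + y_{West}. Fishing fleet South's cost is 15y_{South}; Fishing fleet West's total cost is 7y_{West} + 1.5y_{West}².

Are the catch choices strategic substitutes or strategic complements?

Fishing fleet South's profit: π = y_{South}(360.4 − 2(y_{South} + y_{West})) − 15y_{South}.
∂π/∂y_{South} = 345.4 − 4y_{South} − 2y_{West} = 0, so y_{South} = 86.35 − 0.5y_{West}.
The best-response slope dy_{South}/dy_{West} = −0.5 < 0: the reaction function is downward-sloping, so the choices are strategic substitutes.

strategic substitutes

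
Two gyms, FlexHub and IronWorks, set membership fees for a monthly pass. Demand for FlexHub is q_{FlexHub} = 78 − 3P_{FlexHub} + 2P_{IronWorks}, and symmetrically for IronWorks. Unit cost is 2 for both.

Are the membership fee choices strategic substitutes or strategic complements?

strategic complements

FlexHub's profit: π = (P_{FlexHub} − 2)(78 − 3P_{FlexHub} + 2P_{IronWorks}).
∂π/∂P_{FlexHub} = 84 − 6P_{FlexHub} + 2P_{IronWorks} = 0 ⇒ P_{FlexHub} = 14 + (1/3)P_{IronWorks}.
The best-response slope dP_{FlexHub}/dP_{IronWorks} = 1/3 > 0: the reaction function is upward-sloping, so the choices are strategic complements.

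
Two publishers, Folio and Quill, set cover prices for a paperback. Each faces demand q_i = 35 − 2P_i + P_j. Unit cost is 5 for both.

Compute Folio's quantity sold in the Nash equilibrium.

Folio's profit: π = (P_{Folio} − 5)(35 − 2P_{Folio} + P_{Quill}).
∂π/∂P_{Folio} = 45 − 4P_{Folio} + P_{Quill} = 0 ⇒ P_{Folio} = 11.25 + 0.25P_{Quill}.
By symmetry P_{Quill} = P_{Folio}; substituting into the reaction function, 0.75P_{Folio} = 11.25 and P_{Folio} = 15.
q_{Folio} = 35 − 2·15 + 15 = 20.

20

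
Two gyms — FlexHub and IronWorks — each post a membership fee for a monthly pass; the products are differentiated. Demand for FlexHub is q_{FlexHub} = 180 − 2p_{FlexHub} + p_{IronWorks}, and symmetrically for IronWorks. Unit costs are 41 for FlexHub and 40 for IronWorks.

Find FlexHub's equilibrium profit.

4268.88

FlexHub's profit: π = (p_{FlexHub} − 41)(180 − 2p_{FlexHub} + p_{IronWorks}).
∂π/∂p_{FlexHub} = 262 − 4p_{FlexHub} + p_{IronWorks} = 0 ⇒ p_{FlexHub} = 65.5 + 0.25p_{IronWorks}.
Similarly p_{IronWorks} = 65 + 0.25p_{FlexHub}.
Plugging p_{IronWorks} into FlexHub's best response: p_{FlexHub} = 65.5 + 0.25(65 + 0.25p_{FlexHub}) ⇒ 0.9375p_{FlexHub} = 81.75, so p_{FlexHub} = 87.2.
Then p_{IronWorks} = 65 + 0.25·87.2 = 86.8.
q_{FlexHub} = 180 − 2·87.2 + 86.8 = 92.4.
Profit = (87.2 − 41)·92.4 = 4268.88.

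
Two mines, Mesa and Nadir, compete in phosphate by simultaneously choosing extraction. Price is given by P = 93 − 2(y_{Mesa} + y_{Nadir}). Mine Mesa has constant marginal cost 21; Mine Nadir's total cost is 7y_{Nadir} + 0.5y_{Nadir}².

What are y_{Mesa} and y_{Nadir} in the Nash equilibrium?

Mine Mesa's profit: π = y_{Mesa}(93 − 2(y_{Mesa} + y_{Nadir})) − 21y_{Mesa}.
∂π/∂y_{Mesa} = 72 − 4y_{Mesa} − 2y_{Nadir} = 0, so y_{Mesa} = 18 − 0.5y_{Nadir}.
For Nadir: ∂π/∂y_{Nadir} = 86 − 5y_{Nadir} − 2y_{Mesa} = 0 ⇒ y_{Nadir} = 17.2 − 0.4y_{Mesa}.
Plugging y_{Nadir} into Mesa's best response: y_{Mesa} = 18 − 0.5(17.2 − 0.4y_{Mesa}) ⇒ 0.8y_{Mesa} = 9.4, so y_{Mesa} = 11.75.
Then y_{Nadir} = 17.2 − 0.4·11.75 = 12.5.

11.75, 12.5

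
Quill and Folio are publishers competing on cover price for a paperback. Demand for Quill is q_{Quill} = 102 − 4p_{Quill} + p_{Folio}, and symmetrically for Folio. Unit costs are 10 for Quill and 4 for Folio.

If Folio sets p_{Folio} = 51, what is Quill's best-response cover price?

Quill's profit: π = (p_{Quill} − 10)(102 − 4p_{Quill} + p_{Folio}).
∂π/∂p_{Quill} = 142 − 8p_{Quill} + p_{Folio} = 0 ⇒ p_{Quill} = 17.75 + 0.125p_{Folio}.
At p_{Folio} = 51: p_{Quill} = 17.75 + 0.125·51 = 24.125.

24.125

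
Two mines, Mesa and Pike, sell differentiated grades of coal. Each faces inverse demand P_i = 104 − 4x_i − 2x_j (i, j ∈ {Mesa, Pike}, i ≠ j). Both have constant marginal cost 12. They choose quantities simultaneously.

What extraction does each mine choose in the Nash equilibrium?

Mine Mesa's profit: π = x_{Mesa}(104 − 4x_{Mesa} − 2x_{Pike}) − 12x_{Mesa}.
∂π/∂x_{Mesa} = 92 − 8x_{Mesa} − 2x_{Pike} = 0 ⇒ x_{Mesa} = 11.5 − 0.25x_{Pike}.
By symmetry x_{Pike} = x_{Mesa}; substituting into the reaction function, 1.25x_{Mesa} = 11.5 and x_{Mesa} = 9.2.

9.2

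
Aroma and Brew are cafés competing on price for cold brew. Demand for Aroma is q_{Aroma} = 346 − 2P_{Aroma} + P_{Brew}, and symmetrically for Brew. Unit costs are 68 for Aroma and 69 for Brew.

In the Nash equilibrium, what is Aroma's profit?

Aroma's profit: π = (P_{Aroma} − 68)(346 − 2P_{Aroma} + P_{Brew}).
∂π/∂P_{Aroma} = 482 − 4P_{Aroma} + P_{Brew} = 0 ⇒ P_{Aroma} = 120.5 + 0.25P_{Brew}.
Similarly P_{Brew} = 121 + 0.25P_{Aroma}.
Substituting the second reaction function into the first: P_{Aroma} = 120.5 + 0.25(121 + 0.25P_{Aroma}), which gives 0.9375P_{Aroma} = 150.75 ⇒ P_{Aroma} = 160.8.
Then P_{Brew} = 121 + 0.25·160.8 = 161.2.
q_{Aroma} = 346 − 2·160.8 + 161.2 = 185.6.
Profit = (160.8 − 68)·185.6 = 17223.68.

17223.68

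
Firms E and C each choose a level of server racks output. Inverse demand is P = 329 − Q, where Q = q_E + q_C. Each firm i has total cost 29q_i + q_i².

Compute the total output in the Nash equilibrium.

120

Firm E's profit: π = q_E(329 − (q_E + q_C)) − 29q_E − q_E².
∂π/∂q_E = 300 − 4q_E − q_C = 0, so q_E = 75 − 0.25q_C.
Setting q_E = q_C in the reaction function: q_E = 75 − 0.25q_E, so q_E = 75 / 1.25 = 60.
Total output: 60 + 60 = 120.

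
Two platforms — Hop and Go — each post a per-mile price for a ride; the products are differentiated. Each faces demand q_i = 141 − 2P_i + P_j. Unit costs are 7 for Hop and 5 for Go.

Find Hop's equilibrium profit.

Hop's profit: π = (P_{Hop} − 7)(141 − 2P_{Hop} + P_{Go}).
∂π/∂P_{Hop} = 155 − 4P_{Hop} + P_{Go} = 0 ⇒ P_{Hop} = 38.75 + 0.25P_{Go}.
Similarly P_{Go} = 37.75 + 0.25P_{Hop}.
Substituting the second reaction function into the first: P_{Hop} = 38.75 + 0.25(37.75 + 0.25P_{Hop}), which gives 0.9375P_{Hop} = 48.1875 ⇒ P_{Hop} = 51.4.
Then P_{Go} = 37.75 + 0.25·51.4 = 50.6.
q_{Hop} = 141 − 2·51.4 + 50.6 = 88.8.
Profit = (51.4 − 7)·88.8 = 3942.72.

3942.72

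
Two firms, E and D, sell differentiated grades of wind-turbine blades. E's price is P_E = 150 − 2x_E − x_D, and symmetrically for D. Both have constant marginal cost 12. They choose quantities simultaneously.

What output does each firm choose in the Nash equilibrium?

27.6

Firm E's profit: π = x_E(150 − 2x_E − x_D) − 12x_E.
∂π/∂x_E = 138 − 4x_E − x_D = 0 ⇒ x_E = 34.5 − 0.25x_D.
By symmetry x_D = x_E; substituting into the reaction function, 1.25x_E = 34.5 and x_E = 27.6.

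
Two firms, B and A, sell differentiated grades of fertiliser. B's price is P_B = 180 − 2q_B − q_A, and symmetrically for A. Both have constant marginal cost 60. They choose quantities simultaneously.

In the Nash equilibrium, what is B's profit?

Firm B's profit: π = q_B(180 − 2q_B − q_A) − 60q_B.
∂π/∂q_B = 120 − 4q_B − q_A = 0 ⇒ q_B = 30 − 0.25q_A.
Setting q_B = q_A in the reaction function: q_B = 30 − 0.25q_B, so q_B = 30 / 1.25 = 24.
P_B = 180 − 2·24 − 24 = 108.
Profit = (108 − 60)·24 = 1152.

1152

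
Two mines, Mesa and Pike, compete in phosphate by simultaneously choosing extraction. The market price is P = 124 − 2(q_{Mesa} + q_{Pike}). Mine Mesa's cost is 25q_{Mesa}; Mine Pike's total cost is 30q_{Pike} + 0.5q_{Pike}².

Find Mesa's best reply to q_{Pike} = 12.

18.75

Mine Mesa's profit: π = q_{Mesa}(124 − 2(q_{Mesa} + q_{Pike})) − 25q_{Mesa}.
∂π/∂q_{Mesa} = 99 − 4q_{Mesa} − 2q_{Pike} = 0, so q_{Mesa} = 24.75 − 0.5q_{Pike}.
At q_{Pike} = 12: q_{Mesa} = 24.75 − 0.5·12 = 18.75.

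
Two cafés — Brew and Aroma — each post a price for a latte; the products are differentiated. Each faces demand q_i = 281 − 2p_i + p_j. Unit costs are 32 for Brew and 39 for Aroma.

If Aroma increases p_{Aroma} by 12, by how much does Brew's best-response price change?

Brew's profit: π = (p_{Brew} − 32)(281 − 2p_{Brew} + p_{Aroma}).
∂π/∂p_{Brew} = 345 − 4p_{Brew} + p_{Aroma} = 0 ⇒ p_{Brew} = 86.25 + 0.25p_{Aroma}.
The reaction-function slope is 0.25, so a 12-unit rise in p_{Aroma} moves p_{Brew} by 0.25 × 12 = 3. Brew's best response rises — the actions are strategic complements.

3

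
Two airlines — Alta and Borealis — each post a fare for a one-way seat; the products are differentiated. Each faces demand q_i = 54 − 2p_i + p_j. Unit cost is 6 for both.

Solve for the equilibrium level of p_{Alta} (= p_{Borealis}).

Alta's profit: π = (p_{Alta} − 6)(54 − 2p_{Alta} + p_{Borealis}).
∂π/∂p_{Alta} = 66 − 4p_{Alta} + p_{Borealis} = 0 ⇒ p_{Alta} = 16.5 + 0.25p_{Borealis}.
Setting p_{Alta} = p_{Borealis} in the reaction function: p_{Alta} = 16.5 + 0.25p_{Alta}, so p_{Alta} = 16.5 / 0.75 = 22.

22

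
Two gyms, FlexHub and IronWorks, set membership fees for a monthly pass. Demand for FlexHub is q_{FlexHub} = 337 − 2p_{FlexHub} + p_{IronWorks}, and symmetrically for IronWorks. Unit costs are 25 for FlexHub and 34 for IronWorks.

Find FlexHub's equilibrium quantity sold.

210.4

FlexHub's profit: π = (p_{FlexHub} − 25)(337 − 2p_{FlexHub} + p_{IronWorks}).
∂π/∂p_{FlexHub} = 387 − 4p_{FlexHub} + p_{IronWorks} = 0 ⇒ p_{FlexHub} = 96.75 + 0.25p_{IronWorks}.
Similarly p_{IronWorks} = 101.25 + 0.25p_{FlexHub}.
Plugging p_{IronWorks} into FlexHub's best response: p_{FlexHub} = 96.75 + 0.25(101.25 + 0.25p_{FlexHub}) ⇒ 0.9375p_{FlexHub} = 122.0625, so p_{FlexHub} = 130.2.
Then p_{IronWorks} = 101.25 + 0.25·130.2 = 133.8.
q_{FlexHub} = 337 − 2·130.2 + 133.8 = 210.4.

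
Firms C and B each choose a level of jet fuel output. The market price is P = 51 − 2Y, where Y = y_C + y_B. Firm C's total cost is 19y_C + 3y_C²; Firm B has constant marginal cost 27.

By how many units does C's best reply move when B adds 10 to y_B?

Firm C's profit: π = y_C(51 − 2(y_C + y_B)) − 19y_C − 3y_C².
∂π/∂y_C = 32 − 10y_C − 2y_B = 0, so y_C = 3.2 − 0.2y_B.
The reaction-function slope is −0.2, so a 10-unit rise in y_B moves y_C by −0.2 × 10 = −2. C's best response falls — the actions are strategic substitutes.

-2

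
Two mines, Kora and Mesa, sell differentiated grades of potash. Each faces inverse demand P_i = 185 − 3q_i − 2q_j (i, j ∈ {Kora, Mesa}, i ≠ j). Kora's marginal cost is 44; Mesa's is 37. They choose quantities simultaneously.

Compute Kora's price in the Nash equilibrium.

Mine Kora's profit: π = q_{Kora}(185 − 3q_{Kora} − 2q_{Mesa}) − 44q_{Kora}.
∂π/∂q_{Kora} = 141 − 6q_{Kora} − 2q_{Mesa} = 0 ⇒ q_{Kora} = 23.5 − (1/3)q_{Mesa}.
Similarly q_{Mesa} = 74/3 − (1/3)q_{Kora}.
Plugging q_{Mesa} into Kora's best response: q_{Kora} = 23.5 − (1/3)(74/3 − (1/3)q_{Kora}) ⇒ (8/9)q_{Kora} = 275/18, so q_{Kora} = 17.1875.
Then q_{Mesa} = 74/3 − (1/3)·17.1875 = 18.9375.
P_{Kora} = 185 − 3·17.1875 − 2·18.9375 = 95.5625.

95.5625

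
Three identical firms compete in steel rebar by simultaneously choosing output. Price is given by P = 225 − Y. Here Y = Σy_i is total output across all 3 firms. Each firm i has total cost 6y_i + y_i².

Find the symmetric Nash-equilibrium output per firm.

36.5

A representative firm's profit is π_i = y_i(225 − Y) − 6y_i − y_i², with Y = y_i + Σ_{j≠i} y_j.
First-order condition: 219 − 4y_i − Σ_{j≠i} y_j = 0.
With identical firms, set every y_j = y: then 219 − 4y − 2y = 0, i.e. y = 219/6 = 36.5.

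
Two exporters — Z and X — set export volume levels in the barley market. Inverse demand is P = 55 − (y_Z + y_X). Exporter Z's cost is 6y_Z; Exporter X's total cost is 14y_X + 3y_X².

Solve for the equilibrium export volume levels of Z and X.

Exporter Z's profit: π = y_Z(55 − (y_Z + y_X)) − 6y_Z.
∂π/∂y_Z = 49 − 2y_Z − y_X = 0, so y_Z = 24.5 − 0.5y_X.
For X: ∂π/∂y_X = 41 − 8y_X − y_Z = 0 ⇒ y_X = 5.125 − 0.125y_Z.
Plugging y_X into Z's best response: y_Z = 24.5 − 0.5(5.125 − 0.125y_Z) ⇒ 0.9375y_Z = 21.9375, so y_Z = 23.4.
Then y_X = 5.125 − 0.125·23.4 = 2.2.

23.4, 2.2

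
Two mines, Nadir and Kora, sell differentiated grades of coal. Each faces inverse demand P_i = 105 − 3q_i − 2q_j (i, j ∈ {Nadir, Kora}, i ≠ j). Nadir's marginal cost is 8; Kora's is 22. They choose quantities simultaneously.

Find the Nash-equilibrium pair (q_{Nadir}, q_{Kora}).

Mine Nadir's profit: π = q_{Nadir}(105 − 3q_{Nadir} − 2q_{Kora}) − 8q_{Nadir}.
∂π/∂q_{Nadir} = 97 − 6q_{Nadir} − 2q_{Kora} = 0 ⇒ q_{Nadir} = 97/6 − (1/3)q_{Kora}.
Similarly q_{Kora} = 83/6 − (1/3)q_{Nadir}.
Solving the two reaction functions simultaneously: (1 − (−1/3)(−1/3))q_{Nadir} = 97/6 − (1/3)·(83/6), so (8/9)q_{Nadir} = 104/9 and q_{Nadir} = 13.
Then q_{Kora} = 83/6 − (1/3)·13 = 9.5.

13, 9.5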